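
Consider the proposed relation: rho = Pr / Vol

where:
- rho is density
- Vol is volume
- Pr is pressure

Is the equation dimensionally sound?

No

rho (density) has dimensions [L^-3 M].
Vol (volume) has dimensions [L^3].
Pr (pressure) has dimensions [L^-1 M T^-2].

Left side: [L^-3 M]
Right side: [L^-4 M T^-2]

The two sides have different dimensions, so the equation is NOT dimensionally consistent.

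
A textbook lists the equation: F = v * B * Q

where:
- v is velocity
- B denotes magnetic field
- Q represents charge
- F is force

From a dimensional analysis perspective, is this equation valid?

Yes

v (velocity) has dimensions [L T^-1].
B (magnetic field) has dimensions [I^-1 M T^-2].
Q (charge) has dimensions [I T].
F (force) has dimensions [L M T^-2].

Left side: [L M T^-2]
Right side: [L M T^-2]

Both sides have the same dimensions, so the equation is dimensionally consistent.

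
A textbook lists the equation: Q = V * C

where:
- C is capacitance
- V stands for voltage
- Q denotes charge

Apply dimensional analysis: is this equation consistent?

Yes

C (capacitance) has dimensions [I^2 L^-2 M^-1 T^4].
V (voltage) has dimensions [I^-1 L^2 M T^-3].
Q (charge) has dimensions [I T].

Left side: [I T]
Right side: [I T]

Both sides have the same dimensions, so the equation is dimensionally consistent.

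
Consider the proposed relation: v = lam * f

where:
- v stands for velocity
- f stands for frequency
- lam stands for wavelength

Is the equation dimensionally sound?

Yes

v (velocity) has dimensions [L T^-1].
f (frequency) has dimensions [T^-1].
lam (wavelength) has dimensions [L].

Left side: [L T^-1]
Right side: [L T^-1]

Both sides have the same dimensions, so the equation is dimensionally consistent.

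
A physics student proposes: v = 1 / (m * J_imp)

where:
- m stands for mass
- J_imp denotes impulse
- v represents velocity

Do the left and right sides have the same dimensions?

No

m (mass) has dimensions [M].
J_imp (impulse) has dimensions [L M T^-1].
v (velocity) has dimensions [L T^-1].

Left side: [L T^-1]
Right side: [L^-1 M^-2 T]

The two sides have different dimensions, so the equation is NOT dimensionally consistent.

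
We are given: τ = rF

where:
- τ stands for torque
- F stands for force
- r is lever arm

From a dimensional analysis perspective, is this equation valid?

Yes

τ (torque) has dimensions [L^2 M T^-2].
F (force) has dimensions [L M T^-2].
r (lever arm) has dimensions [L].

Left side: [L^2 M T^-2]
Right side: [L^2 M T^-2]

Both sides have the same dimensions, so the equation is dimensionally consistent.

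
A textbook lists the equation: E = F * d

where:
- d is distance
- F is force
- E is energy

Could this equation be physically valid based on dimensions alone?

Yes

d (distance) has dimensions [L].
F (force) has dimensions [L M T^-2].
E (energy) has dimensions [L^2 M T^-2].

Left side: [L^2 M T^-2]
Right side: [L^2 M T^-2]

Both sides have the same dimensions, so the equation is dimensionally consistent.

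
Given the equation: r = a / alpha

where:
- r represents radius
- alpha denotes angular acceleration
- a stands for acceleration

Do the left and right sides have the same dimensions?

Yes

r (radius) has dimensions [L].
alpha (angular acceleration) has dimensions [T^-2].
a (acceleration) has dimensions [L T^-2].

Left side: [L]
Right side: [L]

Both sides have the same dimensions, so the equation is dimensionally consistent.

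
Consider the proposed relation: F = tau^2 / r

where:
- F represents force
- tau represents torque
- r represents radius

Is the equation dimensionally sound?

No

F (force) has dimensions [L M T^-2].
tau (torque) has dimensions [L^2 M T^-2].
r (radius) has dimensions [L].

Left side: [L M T^-2]
Right side: [L^3 M^2 T^-4]

The two sides have different dimensions, so the equation is NOT dimensionally consistent.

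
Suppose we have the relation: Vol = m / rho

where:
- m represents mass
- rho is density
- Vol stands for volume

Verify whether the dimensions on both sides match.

Yes

m (mass) has dimensions [M].
rho (density) has dimensions [L^-3 M].
Vol (volume) has dimensions [L^3].

Left side: [L^3]
Right side: [L^3]

Both sides have the same dimensions, so the equation is dimensionally consistent.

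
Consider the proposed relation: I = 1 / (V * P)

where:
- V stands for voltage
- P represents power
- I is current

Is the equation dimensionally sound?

No

V (voltage) has dimensions [I^-1 L^2 M T^-3].
P (power) has dimensions [L^2 M T^-3].
I (current) has dimensions [I].

Left side: [I]
Right side: [I L^-4 M^-2 T^6]

The two sides have different dimensions, so the equation is NOT dimensionally consistent.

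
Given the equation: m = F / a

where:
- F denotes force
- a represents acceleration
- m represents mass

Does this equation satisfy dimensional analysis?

Yes

F (force) has dimensions [L M T^-2].
a (acceleration) has dimensions [L T^-2].
m (mass) has dimensions [M].

Left side: [M]
Right side: [M]

Both sides have the same dimensions, so the equation is dimensionally consistent.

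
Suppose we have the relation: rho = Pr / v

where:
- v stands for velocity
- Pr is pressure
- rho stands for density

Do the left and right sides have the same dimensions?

No

v (velocity) has dimensions [L T^-1].
Pr (pressure) has dimensions [L^-1 M T^-2].
rho (density) has dimensions [L^-3 M].

Left side: [L^-3 M]
Right side: [L^-2 M T^-1]

The two sides have different dimensions, so the equation is NOT dimensionally consistent.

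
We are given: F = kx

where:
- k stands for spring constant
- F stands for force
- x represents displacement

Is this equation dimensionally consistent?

Yes

k (spring constant) has dimensions [M T^-2].
F (force) has dimensions [L M T^-2].
x (displacement) has dimensions [L].

Left side: [L M T^-2]
Right side: [L M T^-2]

Both sides have the same dimensions, so the equation is dimensionally consistent.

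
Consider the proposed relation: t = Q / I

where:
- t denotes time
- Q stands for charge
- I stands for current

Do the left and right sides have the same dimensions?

Yes

t (time) has dimensions [T].
Q (charge) has dimensions [I T].
I (current) has dimensions [I].

Left side: [T]
Right side: [T]

Both sides have the same dimensions, so the equation is dimensionally consistent.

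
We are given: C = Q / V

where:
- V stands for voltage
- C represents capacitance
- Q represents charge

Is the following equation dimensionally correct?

Yes

V (voltage) has dimensions [I^-1 L^2 M T^-3].
C (capacitance) has dimensions [I^2 L^-2 M^-1 T^4].
Q (charge) has dimensions [I T].

Left side: [I^2 L^-2 M^-1 T^4]
Right side: [I^2 L^-2 M^-1 T^4]

Both sides have the same dimensions, so the equation is dimensionally consistent.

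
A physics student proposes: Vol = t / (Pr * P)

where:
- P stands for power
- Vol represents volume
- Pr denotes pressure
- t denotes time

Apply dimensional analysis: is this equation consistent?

No

P (power) has dimensions [L^2 M T^-3].
Vol (volume) has dimensions [L^3].
Pr (pressure) has dimensions [L^-1 M T^-2].
t (time) has dimensions [T].

Left side: [L^3]
Right side: [L^-1 M^-2 T^6]

The two sides have different dimensions, so the equation is NOT dimensionally consistent.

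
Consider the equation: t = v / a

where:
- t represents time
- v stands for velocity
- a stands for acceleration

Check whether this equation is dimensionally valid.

Yes

t (time) has dimensions [T].
v (velocity) has dimensions [L T^-1].
a (acceleration) has dimensions [L T^-2].

Left side: [T]
Right side: [T]

Both sides have the same dimensions, so the equation is dimensionally consistent.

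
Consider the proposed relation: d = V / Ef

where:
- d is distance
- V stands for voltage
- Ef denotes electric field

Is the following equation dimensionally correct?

Yes

d (distance) has dimensions [L].
V (voltage) has dimensions [I^-1 L^2 M T^-3].
Ef (electric field) has dimensions [I^-1 L M T^-3].

Left side: [L]
Right side: [L]

Both sides have the same dimensions, so the equation is dimensionally consistent.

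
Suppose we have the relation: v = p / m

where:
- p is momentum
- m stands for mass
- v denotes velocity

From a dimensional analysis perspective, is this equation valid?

Yes

p (momentum) has dimensions [L M T^-1].
m (mass) has dimensions [M].
v (velocity) has dimensions [L T^-1].

Left side: [L T^-1]
Right side: [L T^-1]

Both sides have the same dimensions, so the equation is dimensionally consistent.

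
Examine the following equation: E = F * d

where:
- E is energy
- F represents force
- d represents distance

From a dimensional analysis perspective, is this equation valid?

Yes

E (energy) has dimensions [L^2 M T^-2].
F (force) has dimensions [L M T^-2].
d (distance) has dimensions [L].

Left side: [L^2 M T^-2]
Right side: [L^2 M T^-2]

Both sides have the same dimensions, so the equation is dimensionally consistent.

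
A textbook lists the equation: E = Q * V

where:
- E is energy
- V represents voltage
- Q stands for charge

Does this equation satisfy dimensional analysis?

Yes

E (energy) has dimensions [L^2 M T^-2].
V (voltage) has dimensions [I^-1 L^2 M T^-3].
Q (charge) has dimensions [I T].

Left side: [L^2 M T^-2]
Right side: [L^2 M T^-2]

Both sides have the same dimensions, so the equation is dimensionally consistent.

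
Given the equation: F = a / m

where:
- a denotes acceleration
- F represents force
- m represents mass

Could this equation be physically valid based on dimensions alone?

No

a (acceleration) has dimensions [L T^-2].
F (force) has dimensions [L M T^-2].
m (mass) has dimensions [M].

Left side: [L M T^-2]
Right side: [L M^-1 T^-2]

The two sides have different dimensions, so the equation is NOT dimensionally consistent.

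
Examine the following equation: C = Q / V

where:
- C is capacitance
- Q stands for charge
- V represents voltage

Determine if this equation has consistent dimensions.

Yes

C (capacitance) has dimensions [I^2 L^-2 M^-1 T^4].
Q (charge) has dimensions [I T].
V (voltage) has dimensions [I^-1 L^2 M T^-3].

Left side: [I^2 L^-2 M^-1 T^4]
Right side: [I^2 L^-2 M^-1 T^4]

Both sides have the same dimensions, so the equation is dimensionally consistent.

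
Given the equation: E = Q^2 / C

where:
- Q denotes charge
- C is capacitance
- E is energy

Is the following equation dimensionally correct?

Yes

Q (charge) has dimensions [I T].
C (capacitance) has dimensions [I^2 L^-2 M^-1 T^4].
E (energy) has dimensions [L^2 M T^-2].

Left side: [L^2 M T^-2]
Right side: [L^2 M T^-2]

Both sides have the same dimensions, so the equation is dimensionally consistent.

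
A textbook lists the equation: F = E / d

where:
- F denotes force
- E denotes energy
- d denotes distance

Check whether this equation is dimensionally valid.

Yes

F (force) has dimensions [L M T^-2].
E (energy) has dimensions [L^2 M T^-2].
d (distance) has dimensions [L].

Left side: [L M T^-2]
Right side: [L M T^-2]

Both sides have the same dimensions, so the equation is dimensionally consistent.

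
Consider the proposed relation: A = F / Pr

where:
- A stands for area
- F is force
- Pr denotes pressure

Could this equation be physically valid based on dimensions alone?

Yes

A (area) has dimensions [L^2].
F (force) has dimensions [L M T^-2].
Pr (pressure) has dimensions [L^-1 M T^-2].

Left side: [L^2]
Right side: [L^2]

Both sides have the same dimensions, so the equation is dimensionally consistent.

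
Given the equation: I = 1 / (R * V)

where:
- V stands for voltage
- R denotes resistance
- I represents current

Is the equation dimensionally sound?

No

V (voltage) has dimensions [I^-1 L^2 M T^-3].
R (resistance) has dimensions [I^-2 L^2 M T^-3].
I (current) has dimensions [I].

Left side: [I]
Right side: [I^3 L^-4 M^-2 T^6]

The two sides have different dimensions, so the equation is NOT dimensionally consistent.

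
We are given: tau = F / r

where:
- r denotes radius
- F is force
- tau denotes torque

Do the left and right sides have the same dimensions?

No

r (radius) has dimensions [L].
F (force) has dimensions [L M T^-2].
tau (torque) has dimensions [L^2 M T^-2].

Left side: [L^2 M T^-2]
Right side: [M T^-2]

The two sides have different dimensions, so the equation is NOT dimensionally consistent.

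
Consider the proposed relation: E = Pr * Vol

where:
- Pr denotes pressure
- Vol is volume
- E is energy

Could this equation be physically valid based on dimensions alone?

Yes

Pr (pressure) has dimensions [L^-1 M T^-2].
Vol (volume) has dimensions [L^3].
E (energy) has dimensions [L^2 M T^-2].

Left side: [L^2 M T^-2]
Right side: [L^2 M T^-2]

Both sides have the same dimensions, so the equation is dimensionally consistent.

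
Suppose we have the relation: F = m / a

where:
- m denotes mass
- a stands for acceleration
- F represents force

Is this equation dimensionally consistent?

No

m (mass) has dimensions [M].
a (acceleration) has dimensions [L T^-2].
F (force) has dimensions [L M T^-2].

Left side: [L M T^-2]
Right side: [L^-1 M T^2]

The two sides have different dimensions, so the equation is NOT dimensionally consistent.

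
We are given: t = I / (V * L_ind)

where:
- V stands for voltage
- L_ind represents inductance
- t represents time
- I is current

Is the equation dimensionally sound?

No

V (voltage) has dimensions [I^-1 L^2 M T^-3].
L_ind (inductance) has dimensions [I^-2 L^2 M T^-2].
t (time) has dimensions [T].
I (current) has dimensions [I].

Left side: [T]
Right side: [I^4 L^-4 M^-2 T^5]

The two sides have different dimensions, so the equation is NOT dimensionally consistent.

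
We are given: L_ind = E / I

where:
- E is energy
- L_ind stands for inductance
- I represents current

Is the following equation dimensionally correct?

No

E (energy) has dimensions [L^2 M T^-2].
L_ind (inductance) has dimensions [I^-2 L^2 M T^-2].
I (current) has dimensions [I].

Left side: [I^-2 L^2 M T^-2]
Right side: [I^-1 L^2 M T^-2]

The two sides have different dimensions, so the equation is NOT dimensionally consistent.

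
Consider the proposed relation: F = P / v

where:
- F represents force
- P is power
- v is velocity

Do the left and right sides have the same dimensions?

Yes

F (force) has dimensions [L M T^-2].
P (power) has dimensions [L^2 M T^-3].
v (velocity) has dimensions [L T^-1].

Left side: [L M T^-2]
Right side: [L M T^-2]

Both sides have the same dimensions, so the equation is dimensionally consistent.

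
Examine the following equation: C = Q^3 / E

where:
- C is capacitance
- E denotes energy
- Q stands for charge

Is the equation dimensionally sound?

No

C (capacitance) has dimensions [I^2 L^-2 M^-1 T^4].
E (energy) has dimensions [L^2 M T^-2].
Q (charge) has dimensions [I T].

Left side: [I^2 L^-2 M^-1 T^4]
Right side: [I^3 L^-2 M^-1 T^5]

The two sides have different dimensions, so the equation is NOT dimensionally consistent.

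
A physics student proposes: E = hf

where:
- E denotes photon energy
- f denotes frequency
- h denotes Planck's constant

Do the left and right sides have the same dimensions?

Yes

E (photon energy) has dimensions [L^2 M T^-2].
f (frequency) has dimensions [T^-1].
h (Planck's constant) has dimensions [L^2 M T^-1].

Left side: [L^2 M T^-2]
Right side: [L^2 M T^-2]

Both sides have the same dimensions, so the equation is dimensionally consistent.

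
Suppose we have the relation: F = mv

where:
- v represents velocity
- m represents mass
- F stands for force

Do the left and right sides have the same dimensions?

No

v (velocity) has dimensions [L T^-1].
m (mass) has dimensions [M].
F (force) has dimensions [L M T^-2].

Left side: [L M T^-2]
Right side: [L M T^-1]

The two sides have different dimensions, so the equation is NOT dimensionally consistent.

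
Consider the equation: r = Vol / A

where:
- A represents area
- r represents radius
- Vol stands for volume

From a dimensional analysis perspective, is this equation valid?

Yes

A (area) has dimensions [L^2].
r (radius) has dimensions [L].
Vol (volume) has dimensions [L^3].

Left side: [L]
Right side: [L]

Both sides have the same dimensions, so the equation is dimensionally consistent.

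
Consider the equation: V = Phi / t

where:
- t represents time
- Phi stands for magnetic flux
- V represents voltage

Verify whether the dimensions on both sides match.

Yes

t (time) has dimensions [T].
Phi (magnetic flux) has dimensions [I^-1 L^2 M T^-2].
V (voltage) has dimensions [I^-1 L^2 M T^-3].

Left side: [I^-1 L^2 M T^-3]
Right side: [I^-1 L^2 M T^-3]

Both sides have the same dimensions, so the equation is dimensionally consistent.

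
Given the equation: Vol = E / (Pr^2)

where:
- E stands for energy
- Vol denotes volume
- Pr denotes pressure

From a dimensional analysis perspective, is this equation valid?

No

E (energy) has dimensions [L^2 M T^-2].
Vol (volume) has dimensions [L^3].
Pr (pressure) has dimensions [L^-1 M T^-2].

Left side: [L^3]
Right side: [L^4 M^-1 T^2]

The two sides have different dimensions, so the equation is NOT dimensionally consistent.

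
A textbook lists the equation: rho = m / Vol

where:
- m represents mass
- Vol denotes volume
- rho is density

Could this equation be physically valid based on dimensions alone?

Yes

m (mass) has dimensions [M].
Vol (volume) has dimensions [L^3].
rho (density) has dimensions [L^-3 M].

Left side: [L^-3 M]
Right side: [L^-3 M]

Both sides have the same dimensions, so the equation is dimensionally consistent.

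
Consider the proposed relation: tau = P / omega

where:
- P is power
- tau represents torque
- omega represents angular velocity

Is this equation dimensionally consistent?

Yes

P (power) has dimensions [L^2 M T^-3].
tau (torque) has dimensions [L^2 M T^-2].
omega (angular velocity) has dimensions [T^-1].

Left side: [L^2 M T^-2]
Right side: [L^2 M T^-2]

Both sides have the same dimensions, so the equation is dimensionally consistent.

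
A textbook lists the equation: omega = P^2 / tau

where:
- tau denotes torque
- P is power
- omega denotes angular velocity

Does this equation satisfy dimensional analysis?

No

tau (torque) has dimensions [L^2 M T^-2].
P (power) has dimensions [L^2 M T^-3].
omega (angular velocity) has dimensions [T^-1].

Left side: [T^-1]
Right side: [L^2 M T^-4]

The two sides have different dimensions, so the equation is NOT dimensionally consistent.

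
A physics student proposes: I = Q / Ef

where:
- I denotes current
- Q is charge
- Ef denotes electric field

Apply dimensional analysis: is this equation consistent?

No

I (current) has dimensions [I].
Q (charge) has dimensions [I T].
Ef (electric field) has dimensions [I^-1 L M T^-3].

Left side: [I]
Right side: [I^2 L^-1 M^-1 T^4]

The two sides have different dimensions, so the equation is NOT dimensionally consistent.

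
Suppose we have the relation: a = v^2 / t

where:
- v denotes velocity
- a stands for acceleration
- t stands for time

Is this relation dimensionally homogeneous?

No

v (velocity) has dimensions [L T^-1].
a (acceleration) has dimensions [L T^-2].
t (time) has dimensions [T].

Left side: [L T^-2]
Right side: [L^2 T^-3]

The two sides have different dimensions, so the equation is NOT dimensionally consistent.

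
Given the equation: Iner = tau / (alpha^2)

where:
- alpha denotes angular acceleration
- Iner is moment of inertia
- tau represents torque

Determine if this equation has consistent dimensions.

No

alpha (angular acceleration) has dimensions [T^-2].
Iner (moment of inertia) has dimensions [L^2 M].
tau (torque) has dimensions [L^2 M T^-2].

Left side: [L^2 M]
Right side: [L^2 M T^2]

The two sides have different dimensions, so the equation is NOT dimensionally consistent.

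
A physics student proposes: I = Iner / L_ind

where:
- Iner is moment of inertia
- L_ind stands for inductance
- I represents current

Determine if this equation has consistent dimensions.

No

Iner (moment of inertia) has dimensions [L^2 M].
L_ind (inductance) has dimensions [I^-2 L^2 M T^-2].
I (current) has dimensions [I].

Left side: [I]
Right side: [I^2 T^2]

The two sides have different dimensions, so the equation is NOT dimensionally consistent.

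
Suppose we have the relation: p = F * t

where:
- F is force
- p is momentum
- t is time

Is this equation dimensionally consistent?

Yes

F (force) has dimensions [L M T^-2].
p (momentum) has dimensions [L M T^-1].
t (time) has dimensions [T].

Left side: [L M T^-1]
Right side: [L M T^-1]

Both sides have the same dimensions, so the equation is dimensionally consistent.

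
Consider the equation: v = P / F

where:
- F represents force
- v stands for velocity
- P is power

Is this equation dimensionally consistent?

Yes

F (force) has dimensions [L M T^-2].
v (velocity) has dimensions [L T^-1].
P (power) has dimensions [L^2 M T^-3].

Left side: [L T^-1]
Right side: [L T^-1]

Both sides have the same dimensions, so the equation is dimensionally consistent.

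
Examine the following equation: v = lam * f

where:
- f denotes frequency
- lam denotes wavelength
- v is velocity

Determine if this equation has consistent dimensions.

Yes

f (frequency) has dimensions [T^-1].
lam (wavelength) has dimensions [L].
v (velocity) has dimensions [L T^-1].

Left side: [L T^-1]
Right side: [L T^-1]

Both sides have the same dimensions, so the equation is dimensionally consistent.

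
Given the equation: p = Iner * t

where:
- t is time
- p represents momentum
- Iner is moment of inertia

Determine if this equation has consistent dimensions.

No

t (time) has dimensions [T].
p (momentum) has dimensions [L M T^-1].
Iner (moment of inertia) has dimensions [L^2 M].

Left side: [L M T^-1]
Right side: [L^2 M T]

The two sides have different dimensions, so the equation is NOT dimensionally consistent.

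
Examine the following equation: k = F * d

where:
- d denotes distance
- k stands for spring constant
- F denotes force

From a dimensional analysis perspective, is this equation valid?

No

d (distance) has dimensions [L].
k (spring constant) has dimensions [M T^-2].
F (force) has dimensions [L M T^-2].

Left side: [M T^-2]
Right side: [L^2 M T^-2]

The two sides have different dimensions, so the equation is NOT dimensionally consistent.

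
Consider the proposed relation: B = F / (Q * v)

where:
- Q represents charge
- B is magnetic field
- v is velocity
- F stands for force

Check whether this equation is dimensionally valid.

Yes

Q (charge) has dimensions [I T].
B (magnetic field) has dimensions [I^-1 M T^-2].
v (velocity) has dimensions [L T^-1].
F (force) has dimensions [L M T^-2].

Left side: [I^-1 M T^-2]
Right side: [I^-1 M T^-2]

Both sides have the same dimensions, so the equation is dimensionally consistent.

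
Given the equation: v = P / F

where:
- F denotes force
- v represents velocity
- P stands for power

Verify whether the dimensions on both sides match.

Yes

F (force) has dimensions [L M T^-2].
v (velocity) has dimensions [L T^-1].
P (power) has dimensions [L^2 M T^-3].

Left side: [L T^-1]
Right side: [L T^-1]

Both sides have the same dimensions, so the equation is dimensionally consistent.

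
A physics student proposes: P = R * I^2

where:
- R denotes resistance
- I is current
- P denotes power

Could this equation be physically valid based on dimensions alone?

Yes

R (resistance) has dimensions [I^-2 L^2 M T^-3].
I (current) has dimensions [I].
P (power) has dimensions [L^2 M T^-3].

Left side: [L^2 M T^-3]
Right side: [L^2 M T^-3]

Both sides have the same dimensions, so the equation is dimensionally consistent.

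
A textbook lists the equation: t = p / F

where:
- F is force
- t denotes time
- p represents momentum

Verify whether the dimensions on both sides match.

Yes

F (force) has dimensions [L M T^-2].
t (time) has dimensions [T].
p (momentum) has dimensions [L M T^-1].

Left side: [T]
Right side: [T]

Both sides have the same dimensions, so the equation is dimensionally consistent.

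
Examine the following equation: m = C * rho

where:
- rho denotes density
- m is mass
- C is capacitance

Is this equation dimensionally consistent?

No

rho (density) has dimensions [L^-3 M].
m (mass) has dimensions [M].
C (capacitance) has dimensions [I^2 L^-2 M^-1 T^4].

Left side: [M]
Right side: [I^2 L^-5 T^4]

The two sides have different dimensions, so the equation is NOT dimensionally consistent.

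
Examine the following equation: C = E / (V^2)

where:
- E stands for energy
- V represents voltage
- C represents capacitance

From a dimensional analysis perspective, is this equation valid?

Yes

E (energy) has dimensions [L^2 M T^-2].
V (voltage) has dimensions [I^-1 L^2 M T^-3].
C (capacitance) has dimensions [I^2 L^-2 M^-1 T^4].

Left side: [I^2 L^-2 M^-1 T^4]
Right side: [I^2 L^-2 M^-1 T^4]

Both sides have the same dimensions, so the equation is dimensionally consistent.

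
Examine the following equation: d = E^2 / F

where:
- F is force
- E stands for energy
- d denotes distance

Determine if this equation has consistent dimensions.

No

F (force) has dimensions [L M T^-2].
E (energy) has dimensions [L^2 M T^-2].
d (distance) has dimensions [L].

Left side: [L]
Right side: [L^3 M T^-2]

The two sides have different dimensions, so the equation is NOT dimensionally consistent.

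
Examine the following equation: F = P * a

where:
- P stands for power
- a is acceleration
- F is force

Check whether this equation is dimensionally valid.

No

P (power) has dimensions [L^2 M T^-3].
a (acceleration) has dimensions [L T^-2].
F (force) has dimensions [L M T^-2].

Left side: [L M T^-2]
Right side: [L^3 M T^-5]

The two sides have different dimensions, so the equation is NOT dimensionally consistent.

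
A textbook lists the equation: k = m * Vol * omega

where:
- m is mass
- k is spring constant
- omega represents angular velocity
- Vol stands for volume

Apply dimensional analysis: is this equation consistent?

No

m (mass) has dimensions [M].
k (spring constant) has dimensions [M T^-2].
omega (angular velocity) has dimensions [T^-1].
Vol (volume) has dimensions [L^3].

Left side: [M T^-2]
Right side: [L^3 M T^-1]

The two sides have different dimensions, so the equation is NOT dimensionally consistent.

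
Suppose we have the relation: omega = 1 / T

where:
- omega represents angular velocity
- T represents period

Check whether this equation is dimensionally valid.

Yes

omega (angular velocity) has dimensions [T^-1].
T (period) has dimensions [T].

Left side: [T^-1]
Right side: [T^-1]

Both sides have the same dimensions, so the equation is dimensionally consistent.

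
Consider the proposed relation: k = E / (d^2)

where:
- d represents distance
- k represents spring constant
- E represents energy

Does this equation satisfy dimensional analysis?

Yes

d (distance) has dimensions [L].
k (spring constant) has dimensions [M T^-2].
E (energy) has dimensions [L^2 M T^-2].

Left side: [M T^-2]
Right side: [M T^-2]

Both sides have the same dimensions, so the equation is dimensionally consistent.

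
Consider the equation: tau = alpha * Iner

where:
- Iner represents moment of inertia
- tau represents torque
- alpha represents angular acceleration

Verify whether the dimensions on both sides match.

Yes

Iner (moment of inertia) has dimensions [L^2 M].
tau (torque) has dimensions [L^2 M T^-2].
alpha (angular acceleration) has dimensions [T^-2].

Left side: [L^2 M T^-2]
Right side: [L^2 M T^-2]

Both sides have the same dimensions, so the equation is dimensionally consistent.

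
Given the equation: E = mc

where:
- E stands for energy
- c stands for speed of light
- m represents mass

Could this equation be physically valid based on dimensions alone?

No

E (energy) has dimensions [L^2 M T^-2].
c (speed of light) has dimensions [L T^-1].
m (mass) has dimensions [M].

Left side: [L^2 M T^-2]
Right side: [L M T^-1]

The two sides have different dimensions, so the equation is NOT dimensionally consistent.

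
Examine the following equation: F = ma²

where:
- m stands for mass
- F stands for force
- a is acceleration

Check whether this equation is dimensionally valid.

No

m (mass) has dimensions [M].
F (force) has dimensions [L M T^-2].
a (acceleration) has dimensions [L T^-2].

Left side: [L M T^-2]
Right side: [L^2 M T^-4]

The two sides have different dimensions, so the equation is NOT dimensionally consistent.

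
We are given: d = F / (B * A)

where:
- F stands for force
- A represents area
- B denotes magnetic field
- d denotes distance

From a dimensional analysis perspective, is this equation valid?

No

F (force) has dimensions [L M T^-2].
A (area) has dimensions [L^2].
B (magnetic field) has dimensions [I^-1 M T^-2].
d (distance) has dimensions [L].

Left side: [L]
Right side: [I L^-1]

The two sides have different dimensions, so the equation is NOT dimensionally consistent.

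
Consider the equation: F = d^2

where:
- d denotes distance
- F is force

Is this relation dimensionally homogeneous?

No

d (distance) has dimensions [L].
F (force) has dimensions [L M T^-2].

Left side: [L M T^-2]
Right side: [L^2]

The two sides have different dimensions, so the equation is NOT dimensionally consistent.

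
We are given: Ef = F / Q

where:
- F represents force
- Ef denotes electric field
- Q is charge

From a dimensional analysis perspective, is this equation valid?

Yes

F (force) has dimensions [L M T^-2].
Ef (electric field) has dimensions [I^-1 L M T^-3].
Q (charge) has dimensions [I T].

Left side: [I^-1 L M T^-3]
Right side: [I^-1 L M T^-3]

Both sides have the same dimensions, so the equation is dimensionally consistent.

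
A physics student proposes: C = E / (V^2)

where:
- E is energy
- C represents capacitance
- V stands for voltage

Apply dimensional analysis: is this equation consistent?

Yes

E (energy) has dimensions [L^2 M T^-2].
C (capacitance) has dimensions [I^2 L^-2 M^-1 T^4].
V (voltage) has dimensions [I^-1 L^2 M T^-3].

Left side: [I^2 L^-2 M^-1 T^4]
Right side: [I^2 L^-2 M^-1 T^4]

Both sides have the same dimensions, so the equation is dimensionally consistent.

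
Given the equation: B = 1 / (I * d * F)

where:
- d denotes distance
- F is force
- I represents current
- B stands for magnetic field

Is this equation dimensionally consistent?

No

d (distance) has dimensions [L].
F (force) has dimensions [L M T^-2].
I (current) has dimensions [I].
B (magnetic field) has dimensions [I^-1 M T^-2].

Left side: [I^-1 M T^-2]
Right side: [I^-1 L^-2 M^-1 T^2]

The two sides have different dimensions, so the equation is NOT dimensionally consistent.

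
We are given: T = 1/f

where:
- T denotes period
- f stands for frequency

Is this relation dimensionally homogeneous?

Yes

T (period) has dimensions [T].
f (frequency) has dimensions [T^-1].

Left side: [T]
Right side: [T]

Both sides have the same dimensions, so the equation is dimensionally consistent.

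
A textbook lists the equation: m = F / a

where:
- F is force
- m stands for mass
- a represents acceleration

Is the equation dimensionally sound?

Yes

F (force) has dimensions [L M T^-2].
m (mass) has dimensions [M].
a (acceleration) has dimensions [L T^-2].

Left side: [M]
Right side: [M]

Both sides have the same dimensions, so the equation is dimensionally consistent.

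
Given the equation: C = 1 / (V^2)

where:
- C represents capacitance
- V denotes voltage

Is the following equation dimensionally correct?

No

C (capacitance) has dimensions [I^2 L^-2 M^-1 T^4].
V (voltage) has dimensions [I^-1 L^2 M T^-3].

Left side: [I^2 L^-2 M^-1 T^4]
Right side: [I^2 L^-4 M^-2 T^6]

The two sides have different dimensions, so the equation is NOT dimensionally consistent.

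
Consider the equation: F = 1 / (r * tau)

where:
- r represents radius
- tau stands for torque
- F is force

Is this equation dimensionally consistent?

No

r (radius) has dimensions [L].
tau (torque) has dimensions [L^2 M T^-2].
F (force) has dimensions [L M T^-2].

Left side: [L M T^-2]
Right side: [L^-3 M^-1 T^2]

The two sides have different dimensions, so the equation is NOT dimensionally consistent.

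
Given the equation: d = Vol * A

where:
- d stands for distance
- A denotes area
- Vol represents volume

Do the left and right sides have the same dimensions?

No

d (distance) has dimensions [L].
A (area) has dimensions [L^2].
Vol (volume) has dimensions [L^3].

Left side: [L]
Right side: [L^5]

The two sides have different dimensions, so the equation is NOT dimensionally consistent.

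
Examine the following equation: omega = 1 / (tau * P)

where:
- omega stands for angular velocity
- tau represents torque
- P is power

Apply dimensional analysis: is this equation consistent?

No

omega (angular velocity) has dimensions [T^-1].
tau (torque) has dimensions [L^2 M T^-2].
P (power) has dimensions [L^2 M T^-3].

Left side: [T^-1]
Right side: [L^-4 M^-2 T^5]

The two sides have different dimensions, so the equation is NOT dimensionally consistent.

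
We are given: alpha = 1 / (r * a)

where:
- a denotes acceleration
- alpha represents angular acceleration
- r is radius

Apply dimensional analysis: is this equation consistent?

No

a (acceleration) has dimensions [L T^-2].
alpha (angular acceleration) has dimensions [T^-2].
r (radius) has dimensions [L].

Left side: [T^-2]
Right side: [L^-2 T^2]

The two sides have different dimensions, so the equation is NOT dimensionally consistent.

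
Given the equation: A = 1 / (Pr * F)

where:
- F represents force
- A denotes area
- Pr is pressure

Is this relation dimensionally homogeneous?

No

F (force) has dimensions [L M T^-2].
A (area) has dimensions [L^2].
Pr (pressure) has dimensions [L^-1 M T^-2].

Left side: [L^2]
Right side: [M^-2 T^4]

The two sides have different dimensions, so the equation is NOT dimensionally consistent.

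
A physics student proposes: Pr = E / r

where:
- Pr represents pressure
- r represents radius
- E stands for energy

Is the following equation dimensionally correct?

No

Pr (pressure) has dimensions [L^-1 M T^-2].
r (radius) has dimensions [L].
E (energy) has dimensions [L^2 M T^-2].

Left side: [L^-1 M T^-2]
Right side: [L M T^-2]

The two sides have different dimensions, so the equation is NOT dimensionally consistent.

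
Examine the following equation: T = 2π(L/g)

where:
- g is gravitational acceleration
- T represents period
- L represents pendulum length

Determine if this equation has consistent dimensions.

No

g (gravitational acceleration) has dimensions [L T^-2].
T (period) has dimensions [T].
L (pendulum length) has dimensions [L].

Left side: [T]
Right side: [T^2]

The two sides have different dimensions, so the equation is NOT dimensionally consistent.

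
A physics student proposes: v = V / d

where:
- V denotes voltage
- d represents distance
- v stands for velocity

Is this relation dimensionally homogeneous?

No

V (voltage) has dimensions [I^-1 L^2 M T^-3].
d (distance) has dimensions [L].
v (velocity) has dimensions [L T^-1].

Left side: [L T^-1]
Right side: [I^-1 L M T^-3]

The two sides have different dimensions, so the equation is NOT dimensionally consistent.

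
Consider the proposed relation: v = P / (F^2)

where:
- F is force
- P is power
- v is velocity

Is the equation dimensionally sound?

No

F (force) has dimensions [L M T^-2].
P (power) has dimensions [L^2 M T^-3].
v (velocity) has dimensions [L T^-1].

Left side: [L T^-1]
Right side: [M^-1 T]

The two sides have different dimensions, so the equation is NOT dimensionally consistent.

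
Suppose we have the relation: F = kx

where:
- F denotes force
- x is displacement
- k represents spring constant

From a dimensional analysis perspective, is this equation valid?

Yes

F (force) has dimensions [L M T^-2].
x (displacement) has dimensions [L].
k (spring constant) has dimensions [M T^-2].

Left side: [L M T^-2]
Right side: [L M T^-2]

Both sides have the same dimensions, so the equation is dimensionally consistent.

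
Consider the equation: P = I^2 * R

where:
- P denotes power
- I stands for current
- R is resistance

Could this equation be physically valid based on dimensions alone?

Yes

P (power) has dimensions [L^2 M T^-3].
I (current) has dimensions [I].
R (resistance) has dimensions [I^-2 L^2 M T^-3].

Left side: [L^2 M T^-3]
Right side: [L^2 M T^-3]

Both sides have the same dimensions, so the equation is dimensionally consistent.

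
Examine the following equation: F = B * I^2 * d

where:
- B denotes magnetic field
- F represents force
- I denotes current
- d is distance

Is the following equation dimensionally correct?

No

B (magnetic field) has dimensions [I^-1 M T^-2].
F (force) has dimensions [L M T^-2].
I (current) has dimensions [I].
d (distance) has dimensions [L].

Left side: [L M T^-2]
Right side: [I L M T^-2]

The two sides have different dimensions, so the equation is NOT dimensionally consistent.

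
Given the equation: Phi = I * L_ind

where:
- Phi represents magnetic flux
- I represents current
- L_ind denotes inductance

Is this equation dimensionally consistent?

Yes

Phi (magnetic flux) has dimensions [I^-1 L^2 M T^-2].
I (current) has dimensions [I].
L_ind (inductance) has dimensions [I^-2 L^2 M T^-2].

Left side: [I^-1 L^2 M T^-2]
Right side: [I^-1 L^2 M T^-2]

Both sides have the same dimensions, so the equation is dimensionally consistent.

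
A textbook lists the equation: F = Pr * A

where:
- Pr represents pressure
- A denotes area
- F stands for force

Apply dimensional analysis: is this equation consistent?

Yes

Pr (pressure) has dimensions [L^-1 M T^-2].
A (area) has dimensions [L^2].
F (force) has dimensions [L M T^-2].

Left side: [L M T^-2]
Right side: [L M T^-2]

Both sides have the same dimensions, so the equation is dimensionally consistent.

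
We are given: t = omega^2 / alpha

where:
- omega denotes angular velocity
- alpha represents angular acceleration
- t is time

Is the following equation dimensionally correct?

No

omega (angular velocity) has dimensions [T^-1].
alpha (angular acceleration) has dimensions [T^-2].
t (time) has dimensions [T].

Left side: [T]
Right side: [dimensionless]

The two sides have different dimensions, so the equation is NOT dimensionally consistent.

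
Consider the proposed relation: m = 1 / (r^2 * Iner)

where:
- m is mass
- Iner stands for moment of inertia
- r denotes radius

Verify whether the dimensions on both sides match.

No

m (mass) has dimensions [M].
Iner (moment of inertia) has dimensions [L^2 M].
r (radius) has dimensions [L].

Left side: [M]
Right side: [L^-4 M^-1]

The two sides have different dimensions, so the equation is NOT dimensionally consistent.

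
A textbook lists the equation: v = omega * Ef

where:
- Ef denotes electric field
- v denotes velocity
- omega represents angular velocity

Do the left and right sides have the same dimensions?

No

Ef (electric field) has dimensions [I^-1 L M T^-3].
v (velocity) has dimensions [L T^-1].
omega (angular velocity) has dimensions [T^-1].

Left side: [L T^-1]
Right side: [I^-1 L M T^-4]

The two sides have different dimensions, so the equation is NOT dimensionally consistent.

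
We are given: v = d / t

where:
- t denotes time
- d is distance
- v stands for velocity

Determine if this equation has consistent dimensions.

Yes

t (time) has dimensions [T].
d (distance) has dimensions [L].
v (velocity) has dimensions [L T^-1].

Left side: [L T^-1]
Right side: [L T^-1]

Both sides have the same dimensions, so the equation is dimensionally consistent.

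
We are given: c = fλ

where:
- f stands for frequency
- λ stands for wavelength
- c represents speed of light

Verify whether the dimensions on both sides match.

Yes

f (frequency) has dimensions [T^-1].
λ (wavelength) has dimensions [L].
c (speed of light) has dimensions [L T^-1].

Left side: [L T^-1]
Right side: [L T^-1]

Both sides have the same dimensions, so the equation is dimensionally consistent.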